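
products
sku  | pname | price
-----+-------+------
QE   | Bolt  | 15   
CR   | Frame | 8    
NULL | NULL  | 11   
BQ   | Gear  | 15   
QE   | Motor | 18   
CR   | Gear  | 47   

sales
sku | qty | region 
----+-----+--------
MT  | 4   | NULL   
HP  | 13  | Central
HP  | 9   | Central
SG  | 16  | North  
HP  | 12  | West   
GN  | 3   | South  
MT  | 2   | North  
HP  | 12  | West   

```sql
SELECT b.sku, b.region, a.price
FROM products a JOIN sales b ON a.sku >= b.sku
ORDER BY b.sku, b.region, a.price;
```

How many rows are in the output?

14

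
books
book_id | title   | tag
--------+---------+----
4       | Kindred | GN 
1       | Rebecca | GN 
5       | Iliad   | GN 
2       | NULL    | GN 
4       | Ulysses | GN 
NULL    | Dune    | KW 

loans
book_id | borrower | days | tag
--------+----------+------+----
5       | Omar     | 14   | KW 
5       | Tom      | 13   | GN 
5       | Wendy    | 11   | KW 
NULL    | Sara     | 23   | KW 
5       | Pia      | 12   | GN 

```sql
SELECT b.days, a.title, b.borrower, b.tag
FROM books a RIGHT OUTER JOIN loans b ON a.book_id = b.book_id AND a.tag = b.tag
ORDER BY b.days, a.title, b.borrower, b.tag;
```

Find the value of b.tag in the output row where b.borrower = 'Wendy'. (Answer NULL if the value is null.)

RIGHT JOIN keeps every row from `loans`; unmatched rows get NULL for `books`'s columns.
Matching on a.book_id = b.book_id AND a.tag = b.tag. A NULL in a compared column never satisfies the condition.
Matched pairs: 2; unmatched b rows kept: 3.

KW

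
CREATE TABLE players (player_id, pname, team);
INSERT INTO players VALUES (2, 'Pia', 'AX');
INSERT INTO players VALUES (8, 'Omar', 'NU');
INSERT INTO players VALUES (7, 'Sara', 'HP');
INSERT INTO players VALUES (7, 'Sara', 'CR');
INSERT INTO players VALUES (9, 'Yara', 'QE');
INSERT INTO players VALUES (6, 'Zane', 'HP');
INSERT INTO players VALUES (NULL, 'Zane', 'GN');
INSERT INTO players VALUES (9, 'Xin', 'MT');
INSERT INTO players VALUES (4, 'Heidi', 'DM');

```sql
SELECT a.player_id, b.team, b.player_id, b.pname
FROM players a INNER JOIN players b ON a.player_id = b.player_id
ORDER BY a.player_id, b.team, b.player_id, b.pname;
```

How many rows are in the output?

INNER JOIN keeps only pairs where the ON condition holds.
Matching on a.player_id = b.player_id. A NULL in a compared column never satisfies the condition.
Matched pairs: 12.
Total: 12 rows.

12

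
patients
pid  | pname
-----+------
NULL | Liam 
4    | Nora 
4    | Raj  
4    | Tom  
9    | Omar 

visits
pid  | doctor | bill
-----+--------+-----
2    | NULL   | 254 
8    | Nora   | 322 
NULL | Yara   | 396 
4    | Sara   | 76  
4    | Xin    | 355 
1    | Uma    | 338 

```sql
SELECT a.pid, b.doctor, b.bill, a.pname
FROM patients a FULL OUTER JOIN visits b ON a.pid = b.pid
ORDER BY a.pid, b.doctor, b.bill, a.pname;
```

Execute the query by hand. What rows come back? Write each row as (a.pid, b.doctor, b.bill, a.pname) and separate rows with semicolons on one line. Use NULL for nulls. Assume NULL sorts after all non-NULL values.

(4, Sara, 76, Nora); (4, Sara, 76, Raj); (4, Sara, 76, Tom); (4, Xin, 355, Nora); (4, Xin, 355, Raj); (4, Xin, 355, Tom); (9, NULL, NULL, Omar); (NULL, Nora, 322, NULL); (NULL, Uma, 338, NULL); (NULL, Yara, 396, NULL); (NULL, NULL, 254, NULL); (NULL, NULL, NULL, Liam)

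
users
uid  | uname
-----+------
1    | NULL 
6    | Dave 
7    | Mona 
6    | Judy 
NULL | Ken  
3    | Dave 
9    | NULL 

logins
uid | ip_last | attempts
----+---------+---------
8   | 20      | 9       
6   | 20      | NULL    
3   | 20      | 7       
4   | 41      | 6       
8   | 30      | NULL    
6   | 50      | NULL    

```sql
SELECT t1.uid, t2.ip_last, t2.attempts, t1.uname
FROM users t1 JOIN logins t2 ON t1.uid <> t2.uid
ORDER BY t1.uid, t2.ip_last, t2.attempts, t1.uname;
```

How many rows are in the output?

31

INNER JOIN keeps only pairs where the ON condition holds.
Matching on t1.uid <> t2.uid. A NULL in a compared column never satisfies the condition.
- t1[0] uid=1 → 6 match(es) in t2 → 6 row(s).
- t1[1] uid=6 → 4 match(es) in t2 → 4 row(s).
- t1[2] uid=7 → 6 match(es) in t2 → 6 row(s).
- t1[3] uid=6 → 4 match(es) in t2 → 4 row(s).
- t1[4] uid=NULL → no match; dropped.
- t1[5] uid=3 → 5 match(es) in t2 → 5 row(s).
- t1[6] uid=9 → 6 match(es) in t2 → 6 row(s).
Total: 31 rows.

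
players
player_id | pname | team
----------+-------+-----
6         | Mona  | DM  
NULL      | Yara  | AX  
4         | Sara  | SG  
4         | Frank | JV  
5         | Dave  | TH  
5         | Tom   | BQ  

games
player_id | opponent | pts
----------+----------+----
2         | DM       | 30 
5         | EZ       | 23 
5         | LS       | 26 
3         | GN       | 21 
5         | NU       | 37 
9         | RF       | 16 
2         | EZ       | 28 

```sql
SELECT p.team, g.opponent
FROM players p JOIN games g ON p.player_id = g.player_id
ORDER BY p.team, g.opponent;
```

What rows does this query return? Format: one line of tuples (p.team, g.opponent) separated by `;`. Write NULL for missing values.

(BQ, EZ); (BQ, LS); (BQ, NU); (TH, EZ); (TH, LS); (TH, NU)

INNER JOIN keeps only pairs where the ON condition holds.
Matching on p.player_id = g.player_id. A NULL in a compared column never satisfies the condition.
- player_id=6: no matching g row, dropped.
- player_id=NULL: no matching g row, dropped.
- player_id=4: no matching g row, dropped.
- player_id=4: no matching g row, dropped.
- player_id=5: 3 matching g row(s), so 3 row(s) emitted.
- player_id=5: 3 matching g row(s), so 3 row(s) emitted.
After projecting and ordering:
p.team | g.opponent
BQ | EZ
BQ | LS
BQ | NU
TH | EZ
TH | LS
TH | NU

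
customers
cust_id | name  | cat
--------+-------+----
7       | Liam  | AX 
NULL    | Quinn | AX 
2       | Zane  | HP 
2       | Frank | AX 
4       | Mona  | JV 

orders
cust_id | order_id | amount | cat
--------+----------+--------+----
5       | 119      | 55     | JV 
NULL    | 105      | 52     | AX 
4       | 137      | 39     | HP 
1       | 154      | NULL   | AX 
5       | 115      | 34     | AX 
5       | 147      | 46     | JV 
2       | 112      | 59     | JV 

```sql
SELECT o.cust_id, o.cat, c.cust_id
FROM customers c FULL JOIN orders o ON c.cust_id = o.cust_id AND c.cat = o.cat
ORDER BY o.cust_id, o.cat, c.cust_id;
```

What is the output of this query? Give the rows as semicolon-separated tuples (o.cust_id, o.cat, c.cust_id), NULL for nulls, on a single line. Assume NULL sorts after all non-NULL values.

(1, AX, NULL); (2, JV, NULL); (4, HP, NULL); (5, AX, NULL); (5, JV, NULL); (5, JV, NULL); (NULL, AX, NULL); (NULL, NULL, 2); (NULL, NULL, 2); (NULL, NULL, 4); (NULL, NULL, 7); (NULL, NULL, NULL)

FULL OUTER JOIN keeps every row from both sides; unmatched rows get NULL for the other side's columns.
Matching on c.cust_id = o.cust_id AND c.cat = o.cat. A NULL in a compared column never satisfies the condition.
- c (cust_id=7, cat=AX) has no partner → padded with NULL.
- c (cust_id=NULL, cat=AX) has no partner → padded with NULL.
- c (cust_id=2, cat=HP) has no partner → padded with NULL.
- c (cust_id=2, cat=AX) has no partner → padded with NULL.
- c (cust_id=4, cat=JV) has no partner → padded with NULL.
- 7 row(s) from o found no c partner → padded with NULL.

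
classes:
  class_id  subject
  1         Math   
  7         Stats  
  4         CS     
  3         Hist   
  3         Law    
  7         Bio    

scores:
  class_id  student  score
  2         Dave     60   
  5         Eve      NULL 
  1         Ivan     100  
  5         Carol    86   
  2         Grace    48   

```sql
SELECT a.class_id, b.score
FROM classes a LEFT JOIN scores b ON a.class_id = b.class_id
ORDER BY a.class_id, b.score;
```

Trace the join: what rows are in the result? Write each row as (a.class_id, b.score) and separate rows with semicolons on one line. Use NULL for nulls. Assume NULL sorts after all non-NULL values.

LEFT JOIN keeps every row from `classes`; unmatched rows get NULL for `scores`'s columns.
Matching on a.class_id = b.class_id.
- a[0] class_id=1 → 1 match(es) in b → 1 row(s).
- a[1] class_id=7 → no match; kept with NULLs on the b side.
- a[2] class_id=4 → no match; kept with NULLs on the b side.
- a[3] class_id=3 → no match; kept with NULLs on the b side.
- a[4] class_id=3 → no match; kept with NULLs on the b side.
- a[5] class_id=7 → no match; kept with NULLs on the b side.
After projecting and ordering:
a.class_id | b.score
1 | 100
3 | NULL
3 | NULL
4 | NULL
7 | NULL
7 | NULL

(1, 100); (3, NULL); (3, NULL); (4, NULL); (7, NULL); (7, NULL)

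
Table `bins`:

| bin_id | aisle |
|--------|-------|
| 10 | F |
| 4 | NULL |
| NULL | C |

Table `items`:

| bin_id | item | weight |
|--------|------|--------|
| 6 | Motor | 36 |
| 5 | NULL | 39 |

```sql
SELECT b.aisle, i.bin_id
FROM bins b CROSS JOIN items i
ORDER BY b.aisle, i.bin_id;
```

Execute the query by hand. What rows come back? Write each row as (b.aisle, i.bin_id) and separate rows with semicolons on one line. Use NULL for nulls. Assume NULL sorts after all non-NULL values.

(C, 5); (C, 6); (F, 5); (F, 6); (NULL, 5); (NULL, 6)

CROSS JOIN pairs every row of `bins` with every row of `items`: 3 × 2 = 6 rows.
After projecting and ordering:
b.aisle | i.bin_id
C | 5
C | 6
F | 5
F | 6
NULL | 5
NULL | 6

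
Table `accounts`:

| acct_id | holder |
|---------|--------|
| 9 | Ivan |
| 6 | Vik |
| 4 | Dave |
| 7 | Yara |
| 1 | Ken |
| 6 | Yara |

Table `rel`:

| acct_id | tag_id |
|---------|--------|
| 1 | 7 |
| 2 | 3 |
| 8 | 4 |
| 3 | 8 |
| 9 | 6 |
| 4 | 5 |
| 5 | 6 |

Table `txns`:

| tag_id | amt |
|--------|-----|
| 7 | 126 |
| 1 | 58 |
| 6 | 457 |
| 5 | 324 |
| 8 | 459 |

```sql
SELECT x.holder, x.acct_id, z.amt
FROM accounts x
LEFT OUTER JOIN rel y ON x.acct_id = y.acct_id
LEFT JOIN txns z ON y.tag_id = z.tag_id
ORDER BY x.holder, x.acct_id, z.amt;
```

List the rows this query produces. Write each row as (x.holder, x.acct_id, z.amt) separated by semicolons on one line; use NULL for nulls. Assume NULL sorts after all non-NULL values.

(Dave, 4, 324); (Ivan, 9, 457); (Ken, 1, 126); (Vik, 6, NULL); (Yara, 6, NULL); (Yara, 7, NULL)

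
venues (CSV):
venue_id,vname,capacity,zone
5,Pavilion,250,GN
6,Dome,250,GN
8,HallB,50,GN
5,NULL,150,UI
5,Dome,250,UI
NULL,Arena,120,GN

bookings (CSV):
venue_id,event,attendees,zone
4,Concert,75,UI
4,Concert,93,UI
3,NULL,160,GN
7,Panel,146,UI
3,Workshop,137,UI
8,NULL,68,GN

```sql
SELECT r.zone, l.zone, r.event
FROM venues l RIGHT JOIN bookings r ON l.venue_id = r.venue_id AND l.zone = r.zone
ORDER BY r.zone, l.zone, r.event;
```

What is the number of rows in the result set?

6

RIGHT JOIN keeps every row from `bookings`; unmatched rows get NULL for `venues`'s columns.
Matching on l.venue_id = r.venue_id AND l.zone = r.zone. A NULL in a compared column never satisfies the condition.
- l row (venue_id=5, zone=GN): no match.
- l row (venue_id=6, zone=GN): no match.
- l row (venue_id=8, zone=GN): matches 1 r row(s) → 1 output row(s).
- l row (venue_id=5, zone=UI): no match.
- l row (venue_id=5, zone=UI): no match.
- l row (venue_id=NULL, zone=GN): no match.
- 5 r row(s) had no l match → kept, l columns NULL.
Total: 1 matched + 5 padded = 6 rows.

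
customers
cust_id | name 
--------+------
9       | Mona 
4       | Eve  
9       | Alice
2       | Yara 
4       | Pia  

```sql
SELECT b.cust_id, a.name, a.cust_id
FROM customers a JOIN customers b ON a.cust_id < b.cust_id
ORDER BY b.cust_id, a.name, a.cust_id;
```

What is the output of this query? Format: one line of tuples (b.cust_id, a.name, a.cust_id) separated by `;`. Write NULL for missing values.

INNER JOIN keeps only pairs where the ON condition holds.
Matching on a.cust_id < b.cust_id.
- a row (cust_id=9): no match → dropped.
- a row (cust_id=4): matches 2 b row(s) → 2 output row(s).
- a row (cust_id=9): no match → dropped.
- a row (cust_id=2): matches 4 b row(s) → 4 output row(s).
- a row (cust_id=4): matches 2 b row(s) → 2 output row(s).
After projecting and ordering:
b.cust_id | a.name | a.cust_id
4 | Yara | 2
4 | Yara | 2
9 | Eve | 4
9 | Eve | 4
9 | Pia | 4
9 | Pia | 4
9 | Yara | 2
9 | Yara | 2

(4, Yara, 2); (4, Yara, 2); (9, Eve, 4); (9, Eve, 4); (9, Pia, 4); (9, Pia, 4); (9, Yara, 2); (9, Yara, 2)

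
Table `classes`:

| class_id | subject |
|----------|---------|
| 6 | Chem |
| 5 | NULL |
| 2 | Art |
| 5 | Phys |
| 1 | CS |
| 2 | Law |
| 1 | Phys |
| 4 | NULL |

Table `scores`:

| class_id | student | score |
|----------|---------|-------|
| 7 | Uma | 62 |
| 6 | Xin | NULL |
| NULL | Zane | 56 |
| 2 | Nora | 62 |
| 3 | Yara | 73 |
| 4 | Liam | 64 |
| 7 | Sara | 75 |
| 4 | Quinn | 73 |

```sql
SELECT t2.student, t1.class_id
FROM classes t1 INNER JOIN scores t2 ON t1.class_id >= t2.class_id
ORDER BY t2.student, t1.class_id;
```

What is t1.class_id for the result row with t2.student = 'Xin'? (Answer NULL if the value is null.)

6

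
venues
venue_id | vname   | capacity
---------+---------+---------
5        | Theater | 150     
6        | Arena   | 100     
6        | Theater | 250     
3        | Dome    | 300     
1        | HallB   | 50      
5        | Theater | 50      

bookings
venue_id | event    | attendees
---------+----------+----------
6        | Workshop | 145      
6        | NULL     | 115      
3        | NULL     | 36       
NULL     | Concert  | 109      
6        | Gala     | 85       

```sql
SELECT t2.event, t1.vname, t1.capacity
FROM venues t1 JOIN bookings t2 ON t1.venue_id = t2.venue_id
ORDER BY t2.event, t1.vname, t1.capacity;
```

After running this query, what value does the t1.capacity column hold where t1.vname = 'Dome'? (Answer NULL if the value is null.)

300

INNER JOIN keeps only pairs where the ON condition holds.
Matching on t1.venue_id = t2.venue_id. A NULL in a compared column never satisfies the condition.
Matched pairs: 7.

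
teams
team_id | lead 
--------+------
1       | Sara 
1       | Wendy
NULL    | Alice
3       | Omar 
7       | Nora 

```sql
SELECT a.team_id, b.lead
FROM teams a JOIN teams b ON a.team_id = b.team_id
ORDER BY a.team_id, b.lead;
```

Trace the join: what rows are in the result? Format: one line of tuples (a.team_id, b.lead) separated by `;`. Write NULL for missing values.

INNER JOIN keeps only pairs where the ON condition holds.
Matching on a.team_id = b.team_id. A NULL in a compared column never satisfies the condition.
- team_id=1: 2 matching b row(s), so 2 row(s) emitted.
- team_id=1: 2 matching b row(s), so 2 row(s) emitted.
- team_id=NULL: no matching b row, dropped.
- team_id=3: 1 matching b row(s), so 1 row(s) emitted.
- team_id=7: 1 matching b row(s), so 1 row(s) emitted.
After projecting and ordering:
a.team_id | b.lead
1 | Sara
1 | Sara
1 | Wendy
1 | Wendy
3 | Omar
7 | Nora

(1, Sara); (1, Sara); (1, Wendy); (1, Wendy); (3, Omar); (7, Nora)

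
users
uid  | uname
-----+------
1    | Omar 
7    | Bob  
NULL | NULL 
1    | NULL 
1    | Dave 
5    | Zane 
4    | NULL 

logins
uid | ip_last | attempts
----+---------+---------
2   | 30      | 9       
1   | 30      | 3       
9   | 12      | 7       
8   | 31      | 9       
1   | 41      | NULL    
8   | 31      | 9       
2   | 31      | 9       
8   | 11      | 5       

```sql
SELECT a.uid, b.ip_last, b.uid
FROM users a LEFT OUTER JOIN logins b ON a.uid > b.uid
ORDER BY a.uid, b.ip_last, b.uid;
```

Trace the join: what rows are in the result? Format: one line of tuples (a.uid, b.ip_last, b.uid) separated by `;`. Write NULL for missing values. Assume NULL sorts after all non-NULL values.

LEFT JOIN keeps every row from `users`; unmatched rows get NULL for `logins`'s columns.
Matching on a.uid > b.uid. A NULL in a compared column never satisfies the condition.
Matched pairs: 12; unmatched a rows kept: 4.

(1, NULL, NULL); (1, NULL, NULL); (1, NULL, NULL); (4, 30, 1); (4, 30, 2); (4, 31, 2); (4, 41, 1); (5, 30, 1); (5, 30, 2); (5, 31, 2); (5, 41, 1); (7, 30, 1); (7, 30, 2); (7, 31, 2); (7, 41, 1); (NULL, NULL, NULL)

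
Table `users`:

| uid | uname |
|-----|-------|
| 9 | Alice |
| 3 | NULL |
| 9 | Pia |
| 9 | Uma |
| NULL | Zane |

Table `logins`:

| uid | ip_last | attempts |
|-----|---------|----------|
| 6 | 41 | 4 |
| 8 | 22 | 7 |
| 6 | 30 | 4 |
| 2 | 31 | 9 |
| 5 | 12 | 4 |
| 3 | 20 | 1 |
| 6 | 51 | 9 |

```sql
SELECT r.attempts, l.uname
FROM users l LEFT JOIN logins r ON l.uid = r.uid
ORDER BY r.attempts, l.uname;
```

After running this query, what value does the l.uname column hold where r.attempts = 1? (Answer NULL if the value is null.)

LEFT JOIN keeps every row from `users`; unmatched rows get NULL for `logins`'s columns.
Matching on l.uid = r.uid. A NULL in a compared column never satisfies the condition.
Matched pairs: 1; unmatched l rows kept: 4.

NULL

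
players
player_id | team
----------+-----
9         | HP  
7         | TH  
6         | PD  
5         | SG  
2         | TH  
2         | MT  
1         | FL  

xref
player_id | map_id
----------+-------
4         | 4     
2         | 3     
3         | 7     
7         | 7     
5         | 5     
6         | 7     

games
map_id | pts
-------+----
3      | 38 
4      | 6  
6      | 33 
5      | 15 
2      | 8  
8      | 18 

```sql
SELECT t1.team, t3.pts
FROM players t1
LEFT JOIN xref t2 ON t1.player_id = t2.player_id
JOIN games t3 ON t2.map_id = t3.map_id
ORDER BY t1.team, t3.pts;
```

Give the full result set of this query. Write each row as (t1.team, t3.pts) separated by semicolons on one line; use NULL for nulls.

(MT, 38); (SG, 15); (TH, 38)

Joins associate left-to-right: players LEFT JOIN xref on player_id gives 7 intermediate row(s).
Then INNER JOIN `games t3` on map_id: keep only rows whose t2.map_id appears in t3.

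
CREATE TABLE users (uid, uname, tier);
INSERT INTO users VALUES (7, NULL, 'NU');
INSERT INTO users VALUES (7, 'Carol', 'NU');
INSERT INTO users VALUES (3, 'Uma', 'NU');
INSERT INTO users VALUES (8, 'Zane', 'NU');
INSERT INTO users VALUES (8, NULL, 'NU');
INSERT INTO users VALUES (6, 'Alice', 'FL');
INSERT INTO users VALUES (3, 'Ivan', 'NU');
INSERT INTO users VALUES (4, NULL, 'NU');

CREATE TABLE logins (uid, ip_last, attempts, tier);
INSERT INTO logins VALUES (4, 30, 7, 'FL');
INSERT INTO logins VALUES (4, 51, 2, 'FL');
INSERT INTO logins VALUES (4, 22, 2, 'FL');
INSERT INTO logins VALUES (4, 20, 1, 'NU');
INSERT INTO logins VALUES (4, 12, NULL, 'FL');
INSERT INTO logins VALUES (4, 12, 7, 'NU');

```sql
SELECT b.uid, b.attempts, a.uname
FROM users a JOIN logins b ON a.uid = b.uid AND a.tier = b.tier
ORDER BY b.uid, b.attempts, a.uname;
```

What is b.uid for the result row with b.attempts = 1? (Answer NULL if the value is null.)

INNER JOIN keeps only pairs where the ON condition holds.
Matching on a.uid = b.uid AND a.tier = b.tier.
- a (uid=7, tier=NU) has no partner → excluded.
- a (uid=7, tier=NU) has no partner → excluded.
- a (uid=3, tier=NU) has no partner → excluded.
- a (uid=8, tier=NU) has no partner → excluded.
- a (uid=8, tier=NU) has no partner → excluded.
- a (uid=6, tier=FL) has no partner → excluded.
- a (uid=3, tier=NU) has no partner → excluded.
- a (uid=4, tier=NU) pairs with 2 row(s) of b.

4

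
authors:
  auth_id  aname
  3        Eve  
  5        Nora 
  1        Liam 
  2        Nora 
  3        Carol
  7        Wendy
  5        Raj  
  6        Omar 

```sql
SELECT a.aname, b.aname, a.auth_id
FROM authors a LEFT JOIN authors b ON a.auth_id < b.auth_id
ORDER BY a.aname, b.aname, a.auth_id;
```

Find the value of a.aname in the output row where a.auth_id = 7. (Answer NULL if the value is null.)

LEFT JOIN keeps every row from `authors a`; unmatched rows get NULL for `authors b`'s columns.
Matching on a.auth_id < b.auth_id.
- a row (auth_id=3): matches 4 b row(s) → 4 output row(s).
- a row (auth_id=5): matches 2 b row(s) → 2 output row(s).
- a row (auth_id=1): matches 7 b row(s) → 7 output row(s).
- a row (auth_id=2): matches 6 b row(s) → 6 output row(s).
- a row (auth_id=3): matches 4 b row(s) → 4 output row(s).
- a row (auth_id=7): no match → kept, b columns NULL.
- a row (auth_id=5): matches 2 b row(s) → 2 output row(s).
- a row (auth_id=6): matches 1 b row(s) → 1 output row(s).

Wendy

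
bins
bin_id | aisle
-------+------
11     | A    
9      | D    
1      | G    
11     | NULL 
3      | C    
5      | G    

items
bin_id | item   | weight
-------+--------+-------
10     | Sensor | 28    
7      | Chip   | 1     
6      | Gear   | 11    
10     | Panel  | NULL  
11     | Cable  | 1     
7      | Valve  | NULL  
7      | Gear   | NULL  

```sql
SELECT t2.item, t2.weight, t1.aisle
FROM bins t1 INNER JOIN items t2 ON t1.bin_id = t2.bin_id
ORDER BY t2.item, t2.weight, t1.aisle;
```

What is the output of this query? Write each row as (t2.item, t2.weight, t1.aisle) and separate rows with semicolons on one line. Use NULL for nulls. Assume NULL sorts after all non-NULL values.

INNER JOIN keeps only pairs where the ON condition holds.
Matching on t1.bin_id = t2.bin_id.
Matched pairs: 2.

(Cable, 1, A); (Cable, 1, NULL)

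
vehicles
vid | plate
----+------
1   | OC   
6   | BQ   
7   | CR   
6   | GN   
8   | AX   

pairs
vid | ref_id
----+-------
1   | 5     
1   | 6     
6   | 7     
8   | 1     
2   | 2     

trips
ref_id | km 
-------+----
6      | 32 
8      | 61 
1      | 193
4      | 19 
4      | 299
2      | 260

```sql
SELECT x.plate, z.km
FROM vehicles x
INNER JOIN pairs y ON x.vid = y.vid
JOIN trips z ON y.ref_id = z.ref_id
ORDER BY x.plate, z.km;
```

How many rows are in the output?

Evaluate left to right. First `vehicles x INNER JOIN pairs y` on vid: 5 row(s).
Then INNER JOIN `trips z` on ref_id: keep only rows whose y.ref_id appears in z.
Result: 2 row(s).

2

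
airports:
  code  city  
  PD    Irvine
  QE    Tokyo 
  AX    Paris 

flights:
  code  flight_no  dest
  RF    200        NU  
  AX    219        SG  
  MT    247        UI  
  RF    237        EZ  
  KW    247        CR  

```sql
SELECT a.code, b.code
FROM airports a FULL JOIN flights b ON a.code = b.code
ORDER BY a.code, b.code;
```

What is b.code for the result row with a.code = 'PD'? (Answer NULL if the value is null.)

FULL OUTER JOIN keeps every row from both sides; unmatched rows get NULL for the other side's columns.
Matching on a.code = b.code.
- a row (code=PD): no match → kept, b columns NULL.
- a row (code=QE): no match → kept, b columns NULL.
- a row (code=AX): matches 1 b row(s) → 1 output row(s).
- 4 row(s) from b found no a partner → padded with NULL.

NULL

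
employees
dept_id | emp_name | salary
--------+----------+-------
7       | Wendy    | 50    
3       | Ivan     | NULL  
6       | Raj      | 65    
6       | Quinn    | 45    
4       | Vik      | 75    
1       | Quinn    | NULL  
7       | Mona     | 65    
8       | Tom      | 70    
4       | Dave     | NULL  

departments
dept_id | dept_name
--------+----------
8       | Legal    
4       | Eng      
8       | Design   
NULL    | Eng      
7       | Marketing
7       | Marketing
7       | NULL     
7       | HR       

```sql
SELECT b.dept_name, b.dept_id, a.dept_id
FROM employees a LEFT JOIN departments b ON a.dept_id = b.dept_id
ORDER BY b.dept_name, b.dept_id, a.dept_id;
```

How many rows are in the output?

16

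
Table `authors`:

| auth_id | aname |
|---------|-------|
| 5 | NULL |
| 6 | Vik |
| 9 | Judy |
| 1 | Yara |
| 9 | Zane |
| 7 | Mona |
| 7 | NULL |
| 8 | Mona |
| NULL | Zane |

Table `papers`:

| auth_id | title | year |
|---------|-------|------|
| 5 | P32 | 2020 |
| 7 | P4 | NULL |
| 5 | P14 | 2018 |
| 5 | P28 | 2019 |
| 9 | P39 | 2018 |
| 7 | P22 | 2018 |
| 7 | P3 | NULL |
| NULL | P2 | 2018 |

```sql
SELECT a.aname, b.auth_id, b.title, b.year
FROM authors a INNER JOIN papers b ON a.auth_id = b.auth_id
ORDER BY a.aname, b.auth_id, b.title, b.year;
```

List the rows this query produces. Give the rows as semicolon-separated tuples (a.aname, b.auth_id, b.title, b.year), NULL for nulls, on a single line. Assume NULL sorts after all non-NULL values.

(Judy, 9, P39, 2018); (Mona, 7, P22, 2018); (Mona, 7, P3, NULL); (Mona, 7, P4, NULL); (Zane, 9, P39, 2018); (NULL, 5, P14, 2018); (NULL, 5, P28, 2019); (NULL, 5, P32, 2020); (NULL, 7, P22, 2018); (NULL, 7, P3, NULL); (NULL, 7, P4, NULL)

INNER JOIN keeps only pairs where the ON condition holds.
Matching on a.auth_id = b.auth_id. A NULL in a compared column never satisfies the condition.
- a[0] auth_id=5 → 3 match(es) in b → 3 row(s).
- a[1] auth_id=6 → no match; dropped.
- a[2] auth_id=9 → 1 match(es) in b → 1 row(s).
- a[3] auth_id=1 → no match; dropped.
- a[4] auth_id=9 → 1 match(es) in b → 1 row(s).
- a[5] auth_id=7 → 3 match(es) in b → 3 row(s).
- a[6] auth_id=7 → 3 match(es) in b → 3 row(s).
- a[7] auth_id=8 → no match; dropped.
- a[8] auth_id=NULL → no match; dropped.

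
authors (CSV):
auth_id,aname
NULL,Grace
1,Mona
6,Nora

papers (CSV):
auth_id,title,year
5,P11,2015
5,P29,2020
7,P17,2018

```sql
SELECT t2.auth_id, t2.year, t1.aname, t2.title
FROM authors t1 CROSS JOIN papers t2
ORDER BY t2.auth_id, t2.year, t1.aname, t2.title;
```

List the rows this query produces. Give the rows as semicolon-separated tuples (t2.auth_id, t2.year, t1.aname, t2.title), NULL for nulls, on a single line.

CROSS JOIN pairs every row of `authors` with every row of `papers`: 3 × 3 = 9 rows.
After projecting and ordering:
t2.auth_id | t2.year | t1.aname | t2.title
5 | 2015 | Grace | P11
5 | 2015 | Mona | P11
5 | 2015 | Nora | P11
5 | 2020 | Grace | P29
5 | 2020 | Mona | P29
5 | 2020 | Nora | P29
7 | 2018 | Grace | P17
7 | 2018 | Mona | P17
7 | 2018 | Nora | P17

(5, 2015, Grace, P11); (5, 2015, Mona, P11); (5, 2015, Nora, P11); (5, 2020, Grace, P29); (5, 2020, Mona, P29); (5, 2020, Nora, P29); (7, 2018, Grace, P17); (7, 2018, Mona, P17); (7, 2018, Nora, P17)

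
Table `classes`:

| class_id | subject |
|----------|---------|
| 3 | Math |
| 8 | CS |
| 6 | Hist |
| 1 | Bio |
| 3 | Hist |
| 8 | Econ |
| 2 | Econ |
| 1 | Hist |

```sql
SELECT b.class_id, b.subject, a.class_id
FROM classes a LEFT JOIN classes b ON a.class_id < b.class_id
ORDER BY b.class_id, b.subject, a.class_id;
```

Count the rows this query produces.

27

LEFT JOIN keeps every row from `classes a`; unmatched rows get NULL for `classes b`'s columns.
Matching on a.class_id < b.class_id.
- a[0] class_id=3 → 3 match(es) in b → 3 row(s).
- a[1] class_id=8 → no match; kept with NULLs on the b side.
- a[2] class_id=6 → 2 match(es) in b → 2 row(s).
- a[3] class_id=1 → 6 match(es) in b → 6 row(s).
- a[4] class_id=3 → 3 match(es) in b → 3 row(s).
- a[5] class_id=8 → no match; kept with NULLs on the b side.
- a[6] class_id=2 → 5 match(es) in b → 5 row(s).
- a[7] class_id=1 → 6 match(es) in b → 6 row(s).
Total: 25 matched + 2 padded = 27 rows.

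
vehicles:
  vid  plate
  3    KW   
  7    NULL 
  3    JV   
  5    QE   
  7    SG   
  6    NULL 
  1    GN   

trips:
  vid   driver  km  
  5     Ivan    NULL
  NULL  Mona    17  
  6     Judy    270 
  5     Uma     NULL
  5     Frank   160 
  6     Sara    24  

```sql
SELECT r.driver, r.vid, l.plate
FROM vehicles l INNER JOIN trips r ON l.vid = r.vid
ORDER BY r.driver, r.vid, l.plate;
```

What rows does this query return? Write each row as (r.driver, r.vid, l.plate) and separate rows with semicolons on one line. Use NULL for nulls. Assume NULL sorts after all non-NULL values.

INNER JOIN keeps only pairs where the ON condition holds.
Matching on l.vid = r.vid. A NULL in a compared column never satisfies the condition.
- vid=3: no matching r row, dropped.
- vid=7: no matching r row, dropped.
- vid=3: no matching r row, dropped.
- vid=5: 3 matching r row(s), so 3 row(s) emitted.
- vid=7: no matching r row, dropped.
- vid=6: 2 matching r row(s), so 2 row(s) emitted.
- vid=1: no matching r row, dropped.
After projecting and ordering:
r.driver | r.vid | l.plate
Frank | 5 | QE
Ivan | 5 | QE
Judy | 6 | NULL
Sara | 6 | NULL
Uma | 5 | QE

(Frank, 5, QE); (Ivan, 5, QE); (Judy, 6, NULL); (Sara, 6, NULL); (Uma, 5, QE)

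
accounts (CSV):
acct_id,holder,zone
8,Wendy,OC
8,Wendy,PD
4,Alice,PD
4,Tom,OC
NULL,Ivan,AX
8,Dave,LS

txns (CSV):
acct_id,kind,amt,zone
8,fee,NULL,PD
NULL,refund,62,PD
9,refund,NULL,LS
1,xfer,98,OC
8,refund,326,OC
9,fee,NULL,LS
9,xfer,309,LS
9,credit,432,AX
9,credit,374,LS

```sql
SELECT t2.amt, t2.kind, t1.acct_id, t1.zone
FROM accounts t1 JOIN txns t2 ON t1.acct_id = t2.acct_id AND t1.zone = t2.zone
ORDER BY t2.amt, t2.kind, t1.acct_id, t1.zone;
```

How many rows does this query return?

2

INNER JOIN keeps only pairs where the ON condition holds.
Matching on t1.acct_id = t2.acct_id AND t1.zone = t2.zone. A NULL in a compared column never satisfies the condition.
Matched pairs: 2.
Total: 2 rows.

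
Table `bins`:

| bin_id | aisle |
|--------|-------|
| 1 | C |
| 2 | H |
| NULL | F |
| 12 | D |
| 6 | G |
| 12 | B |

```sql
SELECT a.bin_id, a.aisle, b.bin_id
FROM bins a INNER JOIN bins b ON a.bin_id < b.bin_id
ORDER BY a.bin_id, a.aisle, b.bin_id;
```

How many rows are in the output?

INNER JOIN keeps only pairs where the ON condition holds.
Matching on a.bin_id < b.bin_id. A NULL in a compared column never satisfies the condition.
- bin_id=1: 4 matching b row(s), so 4 row(s) emitted.
- bin_id=2: 3 matching b row(s), so 3 row(s) emitted.
- bin_id=NULL: no matching b row, dropped.
- bin_id=12: no matching b row, dropped.
- bin_id=6: 2 matching b row(s), so 2 row(s) emitted.
- bin_id=12: no matching b row, dropped.
Total: 9 rows.

9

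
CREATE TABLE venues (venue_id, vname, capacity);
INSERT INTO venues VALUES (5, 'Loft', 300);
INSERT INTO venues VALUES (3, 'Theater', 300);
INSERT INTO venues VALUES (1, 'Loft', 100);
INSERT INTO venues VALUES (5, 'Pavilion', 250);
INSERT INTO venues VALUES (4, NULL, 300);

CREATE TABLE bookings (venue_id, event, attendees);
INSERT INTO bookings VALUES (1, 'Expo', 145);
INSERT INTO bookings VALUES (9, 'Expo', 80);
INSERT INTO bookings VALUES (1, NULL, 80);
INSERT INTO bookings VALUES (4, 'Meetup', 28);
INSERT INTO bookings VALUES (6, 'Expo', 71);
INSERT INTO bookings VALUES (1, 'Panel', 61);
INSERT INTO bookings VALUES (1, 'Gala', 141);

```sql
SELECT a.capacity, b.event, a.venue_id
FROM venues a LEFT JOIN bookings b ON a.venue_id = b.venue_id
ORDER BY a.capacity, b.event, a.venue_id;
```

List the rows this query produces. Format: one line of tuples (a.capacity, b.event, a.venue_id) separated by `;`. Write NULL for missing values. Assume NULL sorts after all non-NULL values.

(100, Expo, 1); (100, Gala, 1); (100, Panel, 1); (100, NULL, 1); (250, NULL, 5); (300, Meetup, 4); (300, NULL, 3); (300, NULL, 5)

LEFT JOIN keeps every row from `venues`; unmatched rows get NULL for `bookings`'s columns.
Matching on a.venue_id = b.venue_id.
- venue_id=5: no b row matches, row kept with b columns NULL.
- venue_id=3: no b row matches, row kept with b columns NULL.
- venue_id=1: 4 matching b row(s), so 4 row(s) emitted.
- venue_id=5: no b row matches, row kept with b columns NULL.
- venue_id=4: 1 matching b row(s), so 1 row(s) emitted.
After projecting and ordering:
a.capacity | b.event | a.venue_id
100 | Expo | 1
100 | Gala | 1
100 | Panel | 1
100 | NULL | 1
250 | NULL | 5
300 | Meetup | 4
300 | NULL | 3
300 | NULL | 5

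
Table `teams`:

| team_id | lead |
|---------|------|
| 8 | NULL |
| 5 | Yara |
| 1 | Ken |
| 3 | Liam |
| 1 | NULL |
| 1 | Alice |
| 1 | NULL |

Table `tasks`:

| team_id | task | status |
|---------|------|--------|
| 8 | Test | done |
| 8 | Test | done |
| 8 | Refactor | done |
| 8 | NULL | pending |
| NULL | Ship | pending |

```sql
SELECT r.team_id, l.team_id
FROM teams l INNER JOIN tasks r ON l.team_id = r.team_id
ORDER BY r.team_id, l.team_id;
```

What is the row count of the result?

4

INNER JOIN keeps only pairs where the ON condition holds.
Matching on l.team_id = r.team_id. A NULL in a compared column never satisfies the condition.
Matched pairs: 4.
Total: 4 rows.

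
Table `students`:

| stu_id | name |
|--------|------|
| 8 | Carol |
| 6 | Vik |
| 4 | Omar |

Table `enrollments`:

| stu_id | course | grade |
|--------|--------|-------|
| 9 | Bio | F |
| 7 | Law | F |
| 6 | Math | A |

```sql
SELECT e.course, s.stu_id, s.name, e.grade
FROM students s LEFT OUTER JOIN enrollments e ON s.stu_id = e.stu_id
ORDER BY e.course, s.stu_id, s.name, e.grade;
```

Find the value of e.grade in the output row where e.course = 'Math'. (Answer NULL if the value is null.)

LEFT JOIN keeps every row from `students`; unmatched rows get NULL for `enrollments`'s columns.
Matching on s.stu_id = e.stu_id.
- stu_id=8: no e row matches, row kept with e columns NULL.
- stu_id=6: 1 matching e row(s), so 1 row(s) emitted.
- stu_id=4: no e row matches, row kept with e columns NULL.

A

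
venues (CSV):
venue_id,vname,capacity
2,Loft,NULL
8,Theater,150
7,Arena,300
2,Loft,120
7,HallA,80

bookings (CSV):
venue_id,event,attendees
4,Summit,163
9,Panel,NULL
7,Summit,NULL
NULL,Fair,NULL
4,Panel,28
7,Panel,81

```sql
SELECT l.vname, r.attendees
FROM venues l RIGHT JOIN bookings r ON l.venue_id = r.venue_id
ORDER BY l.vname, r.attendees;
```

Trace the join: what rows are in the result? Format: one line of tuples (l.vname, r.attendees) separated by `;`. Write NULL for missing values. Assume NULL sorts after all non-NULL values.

RIGHT JOIN keeps every row from `bookings`; unmatched rows get NULL for `venues`'s columns.
Matching on l.venue_id = r.venue_id. A NULL in a compared column never satisfies the condition.
- l row (venue_id=2): no match.
- l row (venue_id=8): no match.
- l row (venue_id=7): matches 2 r row(s) → 2 output row(s).
- l row (venue_id=2): no match.
- l row (venue_id=7): matches 2 r row(s) → 2 output row(s).
- 4 r row(s) had no l match → kept, l columns NULL.
After projecting and ordering:
l.vname | r.attendees
Arena | 81
Arena | NULL
HallA | 81
HallA | NULL
NULL | 28
NULL | 163
NULL | NULL
NULL | NULL

(Arena, 81); (Arena, NULL); (HallA, 81); (HallA, NULL); (NULL, 28); (NULL, 163); (NULL, NULL); (NULL, NULL)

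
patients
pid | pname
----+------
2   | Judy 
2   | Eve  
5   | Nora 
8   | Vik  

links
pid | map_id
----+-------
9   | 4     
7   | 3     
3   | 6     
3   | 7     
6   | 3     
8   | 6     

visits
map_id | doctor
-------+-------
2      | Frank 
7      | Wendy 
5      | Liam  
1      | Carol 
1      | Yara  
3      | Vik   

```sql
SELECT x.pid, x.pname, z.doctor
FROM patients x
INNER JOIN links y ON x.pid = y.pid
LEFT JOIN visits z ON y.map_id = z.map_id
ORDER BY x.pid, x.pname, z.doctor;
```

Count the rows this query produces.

Evaluate left to right. First `patients x INNER JOIN links y` on pid: 1 row(s).
Then LEFT JOIN `visits z` on map_id: each of those 1 rows is kept; rows whose y.map_id has no match in z get NULL for z's columns.
Result: 1 row(s).

1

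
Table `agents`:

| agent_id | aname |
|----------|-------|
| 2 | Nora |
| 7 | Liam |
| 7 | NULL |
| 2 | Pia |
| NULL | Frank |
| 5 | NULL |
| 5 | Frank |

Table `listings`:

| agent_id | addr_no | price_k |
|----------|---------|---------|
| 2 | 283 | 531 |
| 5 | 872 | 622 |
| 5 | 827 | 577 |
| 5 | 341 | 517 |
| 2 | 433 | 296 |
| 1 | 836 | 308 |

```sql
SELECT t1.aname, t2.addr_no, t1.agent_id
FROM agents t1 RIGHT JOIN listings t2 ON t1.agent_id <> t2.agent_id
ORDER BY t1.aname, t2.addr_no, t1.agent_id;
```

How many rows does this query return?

RIGHT JOIN keeps every row from `listings`; unmatched rows get NULL for `agents`'s columns.
Matching on t1.agent_id <> t2.agent_id. A NULL in a compared column never satisfies the condition.
- t1 (agent_id=2) pairs with 4 row(s) of t2.
- t1 (agent_id=7) pairs with 6 row(s) of t2.
- t1 (agent_id=7) pairs with 6 row(s) of t2.
- t1 (agent_id=2) pairs with 4 row(s) of t2.
- t1 (agent_id=NULL) has no partner in t2.
- t1 (agent_id=5) pairs with 3 row(s) of t2.
- t1 (agent_id=5) pairs with 3 row(s) of t2.
- every t2 row matched at least one t1 row.
Total: 26 rows.

26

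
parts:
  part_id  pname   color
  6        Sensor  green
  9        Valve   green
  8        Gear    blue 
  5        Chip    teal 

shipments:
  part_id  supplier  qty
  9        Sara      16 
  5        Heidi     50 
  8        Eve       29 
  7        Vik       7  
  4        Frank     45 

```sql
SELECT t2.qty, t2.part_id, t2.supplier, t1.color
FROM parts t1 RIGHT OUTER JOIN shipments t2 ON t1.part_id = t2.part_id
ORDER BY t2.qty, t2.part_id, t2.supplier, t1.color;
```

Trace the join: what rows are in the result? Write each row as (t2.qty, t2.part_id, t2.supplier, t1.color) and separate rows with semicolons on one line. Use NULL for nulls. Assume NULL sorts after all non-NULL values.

(7, 7, Vik, NULL); (16, 9, Sara, green); (29, 8, Eve, blue); (45, 4, Frank, NULL); (50, 5, Heidi, teal)

RIGHT JOIN keeps every row from `shipments`; unmatched rows get NULL for `parts`'s columns.
Matching on t1.part_id = t2.part_id.
- part_id=6: no matching t2 row.
- part_id=9: 1 matching t2 row(s), so 1 row(s) emitted.
- part_id=8: 1 matching t2 row(s), so 1 row(s) emitted.
- part_id=5: 1 matching t2 row(s), so 1 row(s) emitted.
- 2 t2 row(s) had no t1 match → kept, t1 columns NULL.
After projecting and ordering:
t2.qty | t2.part_id | t2.supplier | t1.color
7 | 7 | Vik | NULL
16 | 9 | Sara | green
29 | 8 | Eve | blue
45 | 4 | Frank | NULL
50 | 5 | Heidi | teal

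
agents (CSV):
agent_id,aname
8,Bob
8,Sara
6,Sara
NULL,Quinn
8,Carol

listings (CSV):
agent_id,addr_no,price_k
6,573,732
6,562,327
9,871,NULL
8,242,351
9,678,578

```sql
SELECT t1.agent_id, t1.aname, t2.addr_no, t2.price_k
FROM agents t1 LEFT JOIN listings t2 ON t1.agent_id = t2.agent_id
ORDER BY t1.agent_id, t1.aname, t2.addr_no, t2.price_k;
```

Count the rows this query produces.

6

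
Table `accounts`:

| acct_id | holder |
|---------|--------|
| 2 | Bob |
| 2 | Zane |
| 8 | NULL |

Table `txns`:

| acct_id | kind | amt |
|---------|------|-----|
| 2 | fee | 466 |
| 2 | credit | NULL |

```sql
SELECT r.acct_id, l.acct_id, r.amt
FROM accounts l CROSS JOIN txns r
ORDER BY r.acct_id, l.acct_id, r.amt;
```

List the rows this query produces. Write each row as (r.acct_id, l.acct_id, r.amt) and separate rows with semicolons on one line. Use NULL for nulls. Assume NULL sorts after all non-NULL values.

CROSS JOIN pairs every row of `accounts` with every row of `txns`: 3 × 2 = 6 rows.
After projecting and ordering:
r.acct_id | l.acct_id | r.amt
2 | 2 | 466
2 | 2 | 466
2 | 2 | NULL
2 | 2 | NULL
2 | 8 | 466
2 | 8 | NULL

(2, 2, 466); (2, 2, 466); (2, 2, NULL); (2, 2, NULL); (2, 8, 466); (2, 8, NULL)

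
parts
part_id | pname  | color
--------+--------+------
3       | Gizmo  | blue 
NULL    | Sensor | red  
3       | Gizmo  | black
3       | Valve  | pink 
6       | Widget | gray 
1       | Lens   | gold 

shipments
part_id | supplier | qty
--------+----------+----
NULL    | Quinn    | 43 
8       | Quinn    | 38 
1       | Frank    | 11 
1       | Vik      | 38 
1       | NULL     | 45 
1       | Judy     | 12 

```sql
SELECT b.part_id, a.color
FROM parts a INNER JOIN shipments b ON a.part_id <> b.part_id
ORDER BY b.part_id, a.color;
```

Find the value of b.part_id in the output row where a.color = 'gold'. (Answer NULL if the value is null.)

8

INNER JOIN keeps only pairs where the ON condition holds.
Matching on a.part_id <> b.part_id. A NULL in a compared column never satisfies the condition.
Matched pairs: 21.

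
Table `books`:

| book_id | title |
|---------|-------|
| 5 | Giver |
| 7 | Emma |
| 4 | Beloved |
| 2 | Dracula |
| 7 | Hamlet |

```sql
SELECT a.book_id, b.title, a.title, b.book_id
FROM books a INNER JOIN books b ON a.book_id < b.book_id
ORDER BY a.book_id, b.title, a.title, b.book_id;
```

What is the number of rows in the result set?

INNER JOIN keeps only pairs where the ON condition holds.
Matching on a.book_id < b.book_id.
Matched pairs: 9.
Total: 9 rows.

9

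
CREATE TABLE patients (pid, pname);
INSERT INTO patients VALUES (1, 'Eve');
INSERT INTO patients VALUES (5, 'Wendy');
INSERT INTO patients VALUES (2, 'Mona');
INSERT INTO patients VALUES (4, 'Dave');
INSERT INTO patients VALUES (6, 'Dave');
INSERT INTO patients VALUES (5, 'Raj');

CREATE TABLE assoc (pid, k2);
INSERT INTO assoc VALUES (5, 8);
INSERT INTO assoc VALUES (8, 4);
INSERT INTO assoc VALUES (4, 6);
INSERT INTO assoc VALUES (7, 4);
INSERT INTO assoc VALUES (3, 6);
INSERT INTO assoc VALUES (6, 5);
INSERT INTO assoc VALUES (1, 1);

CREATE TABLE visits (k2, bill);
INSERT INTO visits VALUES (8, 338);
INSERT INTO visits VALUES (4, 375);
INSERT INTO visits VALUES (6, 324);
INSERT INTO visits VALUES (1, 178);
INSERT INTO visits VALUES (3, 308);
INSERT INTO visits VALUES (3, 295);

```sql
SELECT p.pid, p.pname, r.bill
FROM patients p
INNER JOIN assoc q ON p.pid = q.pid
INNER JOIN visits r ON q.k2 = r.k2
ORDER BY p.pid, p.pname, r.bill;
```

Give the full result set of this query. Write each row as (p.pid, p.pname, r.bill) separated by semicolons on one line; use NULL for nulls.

(1, Eve, 178); (4, Dave, 324); (5, Raj, 338); (5, Wendy, 338)

Joins associate left-to-right: patients INNER JOIN assoc on pid gives 5 intermediate row(s).
Then INNER JOIN `visits r` on k2: keep only rows whose q.k2 appears in r.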